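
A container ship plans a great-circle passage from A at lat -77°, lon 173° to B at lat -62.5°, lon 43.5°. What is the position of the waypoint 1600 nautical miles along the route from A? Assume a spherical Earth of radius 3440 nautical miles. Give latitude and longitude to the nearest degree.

≈ lat -72°, lon 53°

Convert each endpoint to a unit vector on the sphere (x = cos φ cos λ, y = cos φ sin λ, z = sin φ).
The central angle between the endpoints is δ = arccos(p₁·p₂) ≈ 0.646 rad (37.0°). The total great-circle distance is δ·R ≈ 0.646 × 3440 ≈ 2224 nmi, so the target fraction is f = 1600/2224 ≈ 0.719.
Interpolate at f ≈ 0.719 with slerp weights a = sin((1−f)δ)/sin δ ≈ 0.299, b = sin(fδ)/sin δ ≈ 0.745.
p = a·p₁ + b·p₂ ≈ (0.183, 0.245, -0.952); φ = arcsin(p_z) ≈ -72.22°, λ = atan2(p_y, p_x) ≈ 53.30°.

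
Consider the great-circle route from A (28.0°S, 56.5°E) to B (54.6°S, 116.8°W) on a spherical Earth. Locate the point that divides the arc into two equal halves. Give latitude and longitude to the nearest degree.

≈ (76°S, 44°E)

Convert each endpoint to a unit vector on the sphere (x = cos φ cos λ, y = cos φ sin λ, z = sin φ).
The central angle between the endpoints is δ = arccos(p₁·p₂) ≈ 1.696 rad (97.2°).
Interpolate at f = 1/2 with slerp weights a = sin((1−f)δ)/sin δ ≈ 0.756, b = sin(fδ)/sin δ ≈ 0.756.
p = a·p₁ + b·p₂ ≈ (0.171, 0.166, -0.971); φ = arcsin(p_z) ≈ -76.22°, λ = atan2(p_y, p_x) ≈ 44.11°.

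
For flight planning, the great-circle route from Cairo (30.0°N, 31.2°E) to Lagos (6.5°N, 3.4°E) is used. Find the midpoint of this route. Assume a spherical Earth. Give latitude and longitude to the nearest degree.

Convert each endpoint to a unit vector on the sphere (x = cos φ cos λ, y = cos φ sin λ, z = sin φ).
The central angle between the endpoints is δ = arccos(p₁·p₂) ≈ 0.613 rad (35.1°).
Interpolate at f = 1/2 with slerp weights a = sin((1−f)δ)/sin δ ≈ 0.524, b = sin(fδ)/sin δ ≈ 0.524.
p = a·p₁ + b·p₂ ≈ (0.909, 0.266, 0.322); φ = arcsin(p_z) ≈ 18.76°, λ = atan2(p_y, p_x) ≈ 16.33°.

≈ 19°N, 16°E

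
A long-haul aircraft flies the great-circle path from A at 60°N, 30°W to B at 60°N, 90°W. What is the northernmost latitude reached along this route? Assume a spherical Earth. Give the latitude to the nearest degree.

The great circle lies in the plane with unit normal n̂ = (p₁ × p₂)/|p₁ × p₂|.
Here n̂_z ≈ -0.447; the vertex latitude is φ_max = arccos|n̂_z| ≈ 63.4°.
Check via Clairaut: cos φ_max = |cos φ₁| · sin C = cos(60.0°)·sin(63.4°) ≈ 0.447, again giving ≈ 63.4°.

≈ 63°N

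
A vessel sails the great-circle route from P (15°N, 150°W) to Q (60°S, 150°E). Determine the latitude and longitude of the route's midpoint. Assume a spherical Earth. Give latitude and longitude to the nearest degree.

≈ (25°S, 170°W)

Write both endpoints as unit vectors p₁, p₂ with components (cos φ cos λ, cos φ sin λ, sin φ).
The central angle between the endpoints is δ = arccos(p₁·p₂) ≈ 1.553 rad (89.0°).
Interpolate at f = 1/2 with slerp weights a = sin((1−f)δ)/sin δ ≈ 0.701, b = sin(fδ)/sin δ ≈ 0.701.
p = a·p₁ + b·p₂ ≈ (-0.890, -0.163, -0.426); φ = arcsin(p_z) ≈ -25.19°, λ = atan2(p_y, p_x) ≈ -169.60°.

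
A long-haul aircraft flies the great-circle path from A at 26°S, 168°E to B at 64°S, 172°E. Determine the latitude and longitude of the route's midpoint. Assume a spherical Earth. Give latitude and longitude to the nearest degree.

≈ 45°S, 169°E

Write both endpoints as unit vectors p₁, p₂ with components (cos φ cos λ, cos φ sin λ, sin φ).
The central angle between the endpoints is δ = arccos(p₁·p₂) ≈ 0.665 rad (38.1°).
Interpolate at f = 1/2 with slerp weights a = sin((1−f)δ)/sin δ ≈ 0.529, b = sin(fδ)/sin δ ≈ 0.529.
p = a·p₁ + b·p₂ ≈ (-0.695, 0.131, -0.707); φ = arcsin(p_z) ≈ -45.02°, λ = atan2(p_y, p_x) ≈ 169.31°.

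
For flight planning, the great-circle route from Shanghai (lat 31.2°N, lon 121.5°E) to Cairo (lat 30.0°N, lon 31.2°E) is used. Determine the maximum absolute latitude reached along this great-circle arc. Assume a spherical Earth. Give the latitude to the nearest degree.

The great circle lies in the plane with unit normal n̂ = (p₁ × p₂)/|p₁ × p₂|.
Here n̂_z ≈ -0.766; the vertex latitude is φ_max = arccos|n̂_z| ≈ 40.0°.
Check via Clairaut: cos φ_max = |cos φ₁| · sin C = cos(31.2°)·sin(63.6°) ≈ 0.766, again giving ≈ 40.0°.

≈ 40°N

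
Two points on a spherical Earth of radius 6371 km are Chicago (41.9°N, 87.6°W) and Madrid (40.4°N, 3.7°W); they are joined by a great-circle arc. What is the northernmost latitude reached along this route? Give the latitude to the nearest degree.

The great circle lies in the plane with unit normal n̂ = (p₁ × p₂)/|p₁ × p₂|.
Here n̂_z ≈ +0.648; the vertex latitude is φ_max = arccos|n̂_z| ≈ 49.6°.

≈ 50°N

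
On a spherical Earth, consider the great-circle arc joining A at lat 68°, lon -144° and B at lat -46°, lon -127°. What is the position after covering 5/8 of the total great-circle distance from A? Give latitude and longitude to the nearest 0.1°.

≈ lat -3.2°, lon -131.7°

From cos δ = sin φ₁ sin φ₂ + cos φ₁ cos φ₂ cos Δλ, the central angle is δ ≈ 2.002 rad (114.7°).
Interpolate at f = 5/8 with slerp weights a = sin((1−f)δ)/sin δ ≈ 0.751, b = sin(fδ)/sin δ ≈ 1.045.
p = a·p₁ + b·p₂ ≈ (-0.665, -0.745, -0.055); φ = arcsin(p_z) ≈ -3.18°, λ = atan2(p_y, p_x) ≈ -131.73°.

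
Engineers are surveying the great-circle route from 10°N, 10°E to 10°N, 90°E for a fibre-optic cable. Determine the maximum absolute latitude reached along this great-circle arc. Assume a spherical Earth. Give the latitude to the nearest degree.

≈ 13°N

The great circle lies in the plane with unit normal n̂ = (p₁ × p₂)/|p₁ × p₂|.
Here n̂_z ≈ +0.975; the vertex latitude is φ_max = arccos|n̂_z| ≈ 13.0°.
Check via Clairaut: cos φ_max = |cos φ₁| · sin C = cos(10.0°)·sin(81.7°) ≈ 0.975, again giving ≈ 13.0°.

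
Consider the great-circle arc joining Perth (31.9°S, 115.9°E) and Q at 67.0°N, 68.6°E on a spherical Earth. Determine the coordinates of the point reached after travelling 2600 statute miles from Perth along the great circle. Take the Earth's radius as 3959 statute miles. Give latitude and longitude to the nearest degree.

≈ 4°N, 105°E

Write both endpoints as unit vectors p₁, p₂ with components (cos φ cos λ, cos φ sin λ, sin φ).
The central angle between the endpoints is δ = arccos(p₁·p₂) ≈ 1.835 rad (105.2°). The total great-circle distance is δ·R ≈ 1.835 × 3959 ≈ 7266 mi, so the target fraction is f = 2600/7266 ≈ 0.358.
Interpolate at f ≈ 0.358 with slerp weights a = sin((1−f)δ)/sin δ ≈ 0.957, b = sin(fδ)/sin δ ≈ 0.633.
p = a·p₁ + b·p₂ ≈ (-0.265, 0.961, 0.076); φ = arcsin(p_z) ≈ 4.38°, λ = atan2(p_y, p_x) ≈ 105.40°.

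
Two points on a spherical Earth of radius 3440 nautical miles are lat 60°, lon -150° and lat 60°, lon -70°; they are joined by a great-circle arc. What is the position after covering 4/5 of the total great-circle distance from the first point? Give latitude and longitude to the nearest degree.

≈ lat 64°, lon -84°

Convert each endpoint to a unit vector on the sphere (x = cos φ cos λ, y = cos φ sin λ, z = sin φ).
The central angle between the endpoints is δ = arccos(p₁·p₂) ≈ 0.654 rad (37.5°).
Interpolate at f = 4/5 with slerp weights a = sin((1−f)δ)/sin δ ≈ 0.214, b = sin(fδ)/sin δ ≈ 0.821.
p = a·p₁ + b·p₂ ≈ (0.048, -0.440, 0.897); φ = arcsin(p_z) ≈ 63.76°, λ = atan2(p_y, p_x) ≈ -83.82°.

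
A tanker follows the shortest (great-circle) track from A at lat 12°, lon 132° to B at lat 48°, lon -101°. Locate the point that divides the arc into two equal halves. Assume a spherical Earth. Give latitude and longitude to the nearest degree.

Convert each endpoint to a unit vector on the sphere (x = cos φ cos λ, y = cos φ sin λ, z = sin φ).
The central angle between the endpoints is δ = arccos(p₁·p₂) ≈ 1.813 rad (103.9°).
Interpolate at f = 1/2 with slerp weights a = sin((1−f)δ)/sin δ ≈ 0.811, b = sin(fδ)/sin δ ≈ 0.811.
p = a·p₁ + b·p₂ ≈ (-0.634, 0.057, 0.771); φ = arcsin(p_z) ≈ 50.45°, λ = atan2(p_y, p_x) ≈ 174.88°.

≈ lat 50°, lon 175°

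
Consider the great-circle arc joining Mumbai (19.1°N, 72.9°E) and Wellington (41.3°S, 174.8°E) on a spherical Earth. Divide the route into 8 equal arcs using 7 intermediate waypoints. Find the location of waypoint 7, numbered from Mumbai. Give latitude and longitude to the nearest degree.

≈ 38°S, 157°E

Convert each endpoint to a unit vector on the sphere (x = cos φ cos λ, y = cos φ sin λ, z = sin φ).
The central angle between the endpoints is δ = arccos(p₁·p₂) ≈ 1.942 rad (111.2°).
Interpolate at f = 7/8 with slerp weights a = sin((1−f)δ)/sin δ ≈ 0.258, b = sin(fδ)/sin δ ≈ 1.064.
p = a·p₁ + b·p₂ ≈ (-0.725, 0.305, -0.618); φ = arcsin(p_z) ≈ -38.17°, λ = atan2(p_y, p_x) ≈ 157.15°.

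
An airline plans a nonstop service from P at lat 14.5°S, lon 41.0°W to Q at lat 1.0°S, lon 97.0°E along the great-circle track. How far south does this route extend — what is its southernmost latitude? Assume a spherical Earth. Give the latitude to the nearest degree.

≈ 22°S

The great circle lies in the plane with unit normal n̂ = (p₁ × p₂)/|p₁ × p₂|.
Here n̂_z ≈ +0.926; the vertex latitude is φ_max = arccos|n̂_z| ≈ 22.1°.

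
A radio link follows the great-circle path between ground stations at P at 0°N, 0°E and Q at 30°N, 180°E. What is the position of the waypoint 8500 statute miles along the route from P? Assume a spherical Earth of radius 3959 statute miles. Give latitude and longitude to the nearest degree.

≈ 57°N, 180°E

The haversine formula gives a central angle δ ≈ 2.618 rad (150.0°) between the endpoints. The total great-circle distance is δ·R ≈ 2.618 × 3959 ≈ 10365 mi, so the target fraction is f = 8500/10365 ≈ 0.820.
Interpolate at f ≈ 0.820 with slerp weights a = sin((1−f)δ)/sin δ ≈ 0.908, b = sin(fδ)/sin δ ≈ 1.677.
p = a·p₁ + b·p₂ ≈ (-0.545, 0.000, 0.839); φ = arcsin(p_z) ≈ 56.99°, λ = atan2(p_y, p_x) ≈ 180.00°.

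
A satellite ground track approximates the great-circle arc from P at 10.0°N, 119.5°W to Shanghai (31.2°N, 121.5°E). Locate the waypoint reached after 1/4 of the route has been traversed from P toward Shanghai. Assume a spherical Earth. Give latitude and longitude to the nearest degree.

Convert each endpoint to a unit vector on the sphere (x = cos φ cos λ, y = cos φ sin λ, z = sin φ).
The central angle between the endpoints is δ = arccos(p₁·p₂) ≈ 1.895 rad (108.6°).
Interpolate at f = 1/4 with slerp weights a = sin((1−f)δ)/sin δ ≈ 1.043, b = sin(fδ)/sin δ ≈ 0.481.
p = a·p₁ + b·p₂ ≈ (-0.721, -0.543, 0.430); φ = arcsin(p_z) ≈ 25.50°, λ = atan2(p_y, p_x) ≈ -143.01°.

≈ 25°N, 143°W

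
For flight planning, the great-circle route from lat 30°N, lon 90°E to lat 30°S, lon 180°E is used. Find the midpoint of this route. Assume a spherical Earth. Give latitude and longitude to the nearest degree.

The haversine formula gives a central angle δ ≈ 1.823 rad (104.5°) between the endpoints.
Interpolate at f = 1/2 with slerp weights a = sin((1−f)δ)/sin δ ≈ 0.816, b = sin(fδ)/sin δ ≈ 0.816.
p = a·p₁ + b·p₂ ≈ (-0.707, 0.707, 0.000); φ = arcsin(p_z) ≈ 0.00°, λ = atan2(p_y, p_x) ≈ 135.00°.

≈ lat 0°N, lon 135°E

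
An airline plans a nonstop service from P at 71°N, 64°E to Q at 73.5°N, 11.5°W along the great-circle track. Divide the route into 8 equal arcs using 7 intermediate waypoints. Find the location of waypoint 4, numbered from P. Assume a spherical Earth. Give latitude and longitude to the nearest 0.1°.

Convert each endpoint to a unit vector on the sphere (x = cos φ cos λ, y = cos φ sin λ, z = sin φ).
The central angle between the endpoints is δ = arccos(p₁·p₂) ≈ 0.377 rad (21.6°).
Interpolate at f = 4/8 with slerp weights a = sin((1−f)δ)/sin δ ≈ 0.509, b = sin(fδ)/sin δ ≈ 0.509.
p = a·p₁ + b·p₂ ≈ (0.214, 0.120, 0.969); φ = arcsin(p_z) ≈ 75.78°, λ = atan2(p_y, p_x) ≈ 29.27°.

≈ 75.8°N, 29.3°E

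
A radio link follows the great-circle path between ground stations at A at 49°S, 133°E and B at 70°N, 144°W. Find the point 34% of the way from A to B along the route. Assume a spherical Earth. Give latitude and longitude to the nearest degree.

Convert each endpoint to a unit vector on the sphere (x = cos φ cos λ, y = cos φ sin λ, z = sin φ).
The central angle between the endpoints is δ = arccos(p₁·p₂) ≈ 2.321 rad (133.0°).
Interpolate at f = 0.34 with slerp weights a = sin((1−f)δ)/sin δ ≈ 1.366, b = sin(fδ)/sin δ ≈ 0.970.
p = a·p₁ + b·p₂ ≈ (-0.880, 0.460, -0.119); φ = arcsin(p_z) ≈ -6.84°, λ = atan2(p_y, p_x) ≈ 152.38°.

≈ 7°S, 152°E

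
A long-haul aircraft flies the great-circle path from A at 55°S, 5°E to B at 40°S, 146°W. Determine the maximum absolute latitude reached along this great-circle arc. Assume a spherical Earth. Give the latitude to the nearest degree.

≈ 78°S

The great circle lies in the plane with unit normal n̂ = (p₁ × p₂)/|p₁ × p₂|.
Here n̂_z ≈ -0.215; the vertex latitude is φ_max = arccos|n̂_z| ≈ 77.6°.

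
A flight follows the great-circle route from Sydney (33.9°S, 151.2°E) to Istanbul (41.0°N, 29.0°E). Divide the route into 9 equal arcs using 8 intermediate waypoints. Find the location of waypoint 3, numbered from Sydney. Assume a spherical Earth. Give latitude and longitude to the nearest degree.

From cos δ = sin φ₁ sin φ₂ + cos φ₁ cos φ₂ cos Δλ, the central angle is δ ≈ 2.346 rad (134.4°).
Interpolate at f = 3/9 with slerp weights a = sin((1−f)δ)/sin δ ≈ 1.400, b = sin(fδ)/sin δ ≈ 0.986.
p = a·p₁ + b·p₂ ≈ (-0.367, 0.921, -0.134); φ = arcsin(p_z) ≈ -7.68°, λ = atan2(p_y, p_x) ≈ 111.74°.

≈ (8°S, 112°E)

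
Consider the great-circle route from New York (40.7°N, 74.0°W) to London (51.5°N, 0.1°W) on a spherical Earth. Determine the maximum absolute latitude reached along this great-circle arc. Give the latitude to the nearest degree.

The great circle lies in the plane with unit normal n̂ = (p₁ × p₂)/|p₁ × p₂|.
Here n̂_z ≈ +0.591; the vertex latitude is φ_max = arccos|n̂_z| ≈ 53.8°.
Check via Clairaut: cos φ_max = |cos φ₁| · sin C = cos(40.7°)·sin(51.2°) ≈ 0.591, again giving ≈ 53.8°.

≈ 54°N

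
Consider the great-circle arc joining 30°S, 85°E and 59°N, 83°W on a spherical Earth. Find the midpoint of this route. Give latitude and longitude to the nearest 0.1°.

≈ 43.4°N, 68.5°E

Write both endpoints as unit vectors p₁, p₂ with components (cos φ cos λ, cos φ sin λ, sin φ).
The central angle between the endpoints is δ = arccos(p₁·p₂) ≈ 2.616 rad (149.9°).
Interpolate at f = 1/2 with slerp weights a = sin((1−f)δ)/sin δ ≈ 1.924, b = sin(fδ)/sin δ ≈ 1.924.
p = a·p₁ + b·p₂ ≈ (0.266, 0.676, 0.687); φ = arcsin(p_z) ≈ 43.40°, λ = atan2(p_y, p_x) ≈ 68.53°.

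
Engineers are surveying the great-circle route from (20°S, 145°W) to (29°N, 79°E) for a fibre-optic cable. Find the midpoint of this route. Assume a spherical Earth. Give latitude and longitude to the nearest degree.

≈ (12°N, 152°E)

Convert each endpoint to a unit vector on the sphere (x = cos φ cos λ, y = cos φ sin λ, z = sin φ).
The central angle between the endpoints is δ = arccos(p₁·p₂) ≈ 2.430 rad (139.2°).
Interpolate at f = 1/2 with slerp weights a = sin((1−f)δ)/sin δ ≈ 1.435, b = sin(fδ)/sin δ ≈ 1.435.
p = a·p₁ + b·p₂ ≈ (-0.865, 0.458, 0.205); φ = arcsin(p_z) ≈ 11.82°, λ = atan2(p_y, p_x) ≈ 152.07°.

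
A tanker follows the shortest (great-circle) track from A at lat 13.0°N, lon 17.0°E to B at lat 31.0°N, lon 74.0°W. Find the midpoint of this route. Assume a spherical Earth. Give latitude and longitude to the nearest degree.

≈ lat 30°N, lon 25°W

Write both endpoints as unit vectors p₁, p₂ with components (cos φ cos λ, cos φ sin λ, sin φ).
The central angle between the endpoints is δ = arccos(p₁·p₂) ≈ 1.469 rad (84.2°).
Interpolate at f = 1/2 with slerp weights a = sin((1−f)δ)/sin δ ≈ 0.674, b = sin(fδ)/sin δ ≈ 0.674.
p = a·p₁ + b·p₂ ≈ (0.787, -0.363, 0.499); φ = arcsin(p_z) ≈ 29.91°, λ = atan2(p_y, p_x) ≈ -24.77°.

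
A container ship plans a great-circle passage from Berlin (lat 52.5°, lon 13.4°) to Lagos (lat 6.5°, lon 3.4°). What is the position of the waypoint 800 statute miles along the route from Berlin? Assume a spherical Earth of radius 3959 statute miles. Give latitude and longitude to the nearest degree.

The haversine formula gives a central angle δ ≈ 0.816 rad (46.7°) between the endpoints. The total great-circle distance is δ·R ≈ 0.816 × 3959 ≈ 3229 mi, so the target fraction is f = 800/3229 ≈ 0.248.
Interpolate at f ≈ 0.248 with slerp weights a = sin((1−f)δ)/sin δ ≈ 0.791, b = sin(fδ)/sin δ ≈ 0.276.
p = a·p₁ + b·p₂ ≈ (0.742, 0.128, 0.659); φ = arcsin(p_z) ≈ 41.19°, λ = atan2(p_y, p_x) ≈ 9.78°.

≈ lat 41°, lon 10°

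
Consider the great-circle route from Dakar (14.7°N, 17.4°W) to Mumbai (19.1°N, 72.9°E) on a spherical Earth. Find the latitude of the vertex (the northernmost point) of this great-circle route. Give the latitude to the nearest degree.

The great circle lies in the plane with unit normal n̂ = (p₁ × p₂)/|p₁ × p₂|.
Here n̂_z ≈ +0.917; the vertex latitude is φ_max = arccos|n̂_z| ≈ 23.5°.
Check via Clairaut: cos φ_max = |cos φ₁| · sin C = cos(14.7°)·sin(71.4°) ≈ 0.917, again giving ≈ 23.5°.

≈ 24°N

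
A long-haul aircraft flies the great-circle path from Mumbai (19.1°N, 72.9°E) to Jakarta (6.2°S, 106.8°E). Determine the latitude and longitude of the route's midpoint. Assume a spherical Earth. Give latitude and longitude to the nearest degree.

Write both endpoints as unit vectors p₁, p₂ with components (cos φ cos λ, cos φ sin λ, sin φ).
The central angle between the endpoints is δ = arccos(p₁·p₂) ≈ 0.731 rad (41.9°).
Interpolate at f = 1/2 with slerp weights a = sin((1−f)δ)/sin δ ≈ 0.535, b = sin(fδ)/sin δ ≈ 0.535.
p = a·p₁ + b·p₂ ≈ (-0.005, 0.993, 0.117); φ = arcsin(p_z) ≈ 6.74°, λ = atan2(p_y, p_x) ≈ 90.29°.

≈ 7°N, 90°E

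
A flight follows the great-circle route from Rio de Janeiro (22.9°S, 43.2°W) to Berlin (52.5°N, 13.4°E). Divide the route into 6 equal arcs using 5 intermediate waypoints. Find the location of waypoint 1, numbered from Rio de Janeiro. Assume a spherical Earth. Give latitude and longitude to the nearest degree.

The haversine formula gives a central angle δ ≈ 1.571 rad (90.0°) between the endpoints.
Interpolate at f = 1/6 with slerp weights a = sin((1−f)δ)/sin δ ≈ 0.966, b = sin(fδ)/sin δ ≈ 0.259.
p = a·p₁ + b·p₂ ≈ (0.802, -0.573, -0.171); φ = arcsin(p_z) ≈ -9.82°, λ = atan2(p_y, p_x) ≈ -35.53°.

≈ (10°S, 36°W)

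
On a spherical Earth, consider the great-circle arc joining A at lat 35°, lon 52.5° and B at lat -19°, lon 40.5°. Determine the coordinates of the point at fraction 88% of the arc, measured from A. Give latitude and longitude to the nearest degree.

Write both endpoints as unit vectors p₁, p₂ with components (cos φ cos λ, cos φ sin λ, sin φ).
The central angle between the endpoints is δ = arccos(p₁·p₂) ≈ 0.963 rad (55.2°).
Interpolate at f = 0.88 with slerp weights a = sin((1−f)δ)/sin δ ≈ 0.140, b = sin(fδ)/sin δ ≈ 0.913.
p = a·p₁ + b·p₂ ≈ (0.727, 0.652, -0.217); φ = arcsin(p_z) ≈ -12.52°, λ = atan2(p_y, p_x) ≈ 41.90°.

≈ lat -13°, lon 42°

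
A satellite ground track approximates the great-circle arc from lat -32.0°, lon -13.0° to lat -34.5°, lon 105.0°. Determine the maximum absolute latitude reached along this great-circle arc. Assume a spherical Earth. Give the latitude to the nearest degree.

≈ -52°

The great circle lies in the plane with unit normal n̂ = (p₁ × p₂)/|p₁ × p₂|.
Here n̂_z ≈ +0.617; the vertex latitude is φ_max = arccos|n̂_z| ≈ 51.9°.
Check via Clairaut: cos φ_max = |cos φ₁| · sin C = cos(32.0°)·sin(133.3°) ≈ 0.617, again giving ≈ 51.9°.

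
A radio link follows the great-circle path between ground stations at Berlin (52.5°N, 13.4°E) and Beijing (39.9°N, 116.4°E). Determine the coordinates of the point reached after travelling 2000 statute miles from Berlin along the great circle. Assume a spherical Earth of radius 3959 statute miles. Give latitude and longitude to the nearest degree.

Write both endpoints as unit vectors p₁, p₂ with components (cos φ cos λ, cos φ sin λ, sin φ).
The central angle between the endpoints is δ = arccos(p₁·p₂) ≈ 1.155 rad (66.2°). The total great-circle distance is δ·R ≈ 1.155 × 3959 ≈ 4573 mi, so the target fraction is f = 2000/4573 ≈ 0.437.
Interpolate at f ≈ 0.437 with slerp weights a = sin((1−f)δ)/sin δ ≈ 0.661, b = sin(fδ)/sin δ ≈ 0.529.
p = a·p₁ + b·p₂ ≈ (0.211, 0.457, 0.864); φ = arcsin(p_z) ≈ 59.78°, λ = atan2(p_y, p_x) ≈ 65.18°.

≈ (60°N, 65°E)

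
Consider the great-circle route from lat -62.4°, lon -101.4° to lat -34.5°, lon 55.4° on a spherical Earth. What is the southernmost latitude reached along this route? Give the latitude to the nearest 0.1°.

The great circle lies in the plane with unit normal n̂ = (p₁ × p₂)/|p₁ × p₂|.
Here n̂_z ≈ +0.152; the vertex latitude is φ_max = arccos|n̂_z| ≈ 81.2°.

≈ -81.2°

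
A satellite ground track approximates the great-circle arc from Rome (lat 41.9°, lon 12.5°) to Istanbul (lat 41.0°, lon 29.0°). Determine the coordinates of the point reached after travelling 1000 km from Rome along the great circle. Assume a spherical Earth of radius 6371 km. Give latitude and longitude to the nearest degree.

Convert each endpoint to a unit vector on the sphere (x = cos φ cos λ, y = cos φ sin λ, z = sin φ).
The central angle between the endpoints is δ = arccos(p₁·p₂) ≈ 0.216 rad (12.4°). The total great-circle distance is δ·R ≈ 0.216 × 6371 ≈ 1377 km, so the target fraction is f = 1000/1377 ≈ 0.726.
Interpolate at f ≈ 0.726 with slerp weights a = sin((1−f)δ)/sin δ ≈ 0.276, b = sin(fδ)/sin δ ≈ 0.729.
p = a·p₁ + b·p₂ ≈ (0.682, 0.311, 0.662); φ = arcsin(p_z) ≈ 41.48°, λ = atan2(p_y, p_x) ≈ 24.54°.

≈ lat 41°, lon 25°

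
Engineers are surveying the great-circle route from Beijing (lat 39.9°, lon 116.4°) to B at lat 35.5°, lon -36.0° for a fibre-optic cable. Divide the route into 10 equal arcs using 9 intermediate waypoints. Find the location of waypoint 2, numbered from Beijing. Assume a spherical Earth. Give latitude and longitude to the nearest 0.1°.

Write both endpoints as unit vectors p₁, p₂ with components (cos φ cos λ, cos φ sin λ, sin φ).
The central angle between the endpoints is δ = arccos(p₁·p₂) ≈ 1.753 rad (100.4°).
Interpolate at f = 2/10 with slerp weights a = sin((1−f)δ)/sin δ ≈ 1.002, b = sin(fδ)/sin δ ≈ 0.349.
p = a·p₁ + b·p₂ ≈ (-0.112, 0.522, 0.846); φ = arcsin(p_z) ≈ 57.75°, λ = atan2(p_y, p_x) ≈ 102.11°.

≈ lat 57.8°, lon 102.1°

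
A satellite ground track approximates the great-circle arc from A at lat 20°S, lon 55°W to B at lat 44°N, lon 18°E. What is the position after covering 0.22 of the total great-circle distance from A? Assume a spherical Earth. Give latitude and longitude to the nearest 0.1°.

≈ lat 4.8°S, lon 41.1°W

Write both endpoints as unit vectors p₁, p₂ with components (cos φ cos λ, cos φ sin λ, sin φ).
The central angle between the endpoints is δ = arccos(p₁·p₂) ≈ 1.611 rad (92.3°).
Interpolate at f = 0.22 with slerp weights a = sin((1−f)δ)/sin δ ≈ 0.952, b = sin(fδ)/sin δ ≈ 0.347.
p = a·p₁ + b·p₂ ≈ (0.751, -0.655, -0.084); φ = arcsin(p_z) ≈ -4.83°, λ = atan2(p_y, p_x) ≈ -41.13°.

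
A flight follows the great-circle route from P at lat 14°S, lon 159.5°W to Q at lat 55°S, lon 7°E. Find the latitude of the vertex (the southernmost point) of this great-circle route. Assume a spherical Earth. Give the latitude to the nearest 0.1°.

≈ 82.0°S

The great circle lies in the plane with unit normal n̂ = (p₁ × p₂)/|p₁ × p₂|.
Here n̂_z ≈ +0.138; the vertex latitude is φ_max = arccos|n̂_z| ≈ 82.0°.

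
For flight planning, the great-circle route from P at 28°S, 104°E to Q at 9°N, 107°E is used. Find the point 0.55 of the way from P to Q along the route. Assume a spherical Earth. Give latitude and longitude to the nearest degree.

≈ 8°S, 106°E

Write both endpoints as unit vectors p₁, p₂ with components (cos φ cos λ, cos φ sin λ, sin φ).
The central angle between the endpoints is δ = arccos(p₁·p₂) ≈ 0.648 rad (37.1°).
Interpolate at f = 0.55 with slerp weights a = sin((1−f)δ)/sin δ ≈ 0.476, b = sin(fδ)/sin δ ≈ 0.578.
p = a·p₁ + b·p₂ ≈ (-0.269, 0.954, -0.133); φ = arcsin(p_z) ≈ -7.65°, λ = atan2(p_y, p_x) ≈ 105.73°.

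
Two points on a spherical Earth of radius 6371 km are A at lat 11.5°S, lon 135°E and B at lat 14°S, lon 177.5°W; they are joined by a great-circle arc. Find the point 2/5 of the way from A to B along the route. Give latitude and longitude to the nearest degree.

≈ lat 14°S, lon 154°E

Write both endpoints as unit vectors p₁, p₂ with components (cos φ cos λ, cos φ sin λ, sin φ).
The central angle between the endpoints is δ = arccos(p₁·p₂) ≈ 0.808 rad (46.3°).
Interpolate at f = 2/5 with slerp weights a = sin((1−f)δ)/sin δ ≈ 0.645, b = sin(fδ)/sin δ ≈ 0.439.
p = a·p₁ + b·p₂ ≈ (-0.873, 0.428, -0.235); φ = arcsin(p_z) ≈ -13.58°, λ = atan2(p_y, p_x) ≈ 153.87°.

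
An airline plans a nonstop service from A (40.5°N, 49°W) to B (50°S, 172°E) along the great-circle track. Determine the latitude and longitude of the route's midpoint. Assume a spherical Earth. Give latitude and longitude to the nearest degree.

Convert each endpoint to a unit vector on the sphere (x = cos φ cos λ, y = cos φ sin λ, z = sin φ).
The central angle between the endpoints is δ = arccos(p₁·p₂) ≈ 2.619 rad (150.0°).
Interpolate at f = 1/2 with slerp weights a = sin((1−f)δ)/sin δ ≈ 1.935, b = sin(fδ)/sin δ ≈ 1.935.
p = a·p₁ + b·p₂ ≈ (-0.266, -0.937, -0.226); φ = arcsin(p_z) ≈ -13.04°, λ = atan2(p_y, p_x) ≈ -105.86°.

≈ (13°S, 106°W)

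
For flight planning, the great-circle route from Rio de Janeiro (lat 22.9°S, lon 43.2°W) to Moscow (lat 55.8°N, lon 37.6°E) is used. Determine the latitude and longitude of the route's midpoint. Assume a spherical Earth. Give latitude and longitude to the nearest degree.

≈ lat 21°N, lon 14°W

The haversine formula gives a central angle δ ≈ 1.812 rad (103.8°) between the endpoints.
Interpolate at f = 1/2 with slerp weights a = sin((1−f)δ)/sin δ ≈ 0.811, b = sin(fδ)/sin δ ≈ 0.811.
p = a·p₁ + b·p₂ ≈ (0.905, -0.233, 0.355); φ = arcsin(p_z) ≈ 20.79°, λ = atan2(p_y, p_x) ≈ -14.44°.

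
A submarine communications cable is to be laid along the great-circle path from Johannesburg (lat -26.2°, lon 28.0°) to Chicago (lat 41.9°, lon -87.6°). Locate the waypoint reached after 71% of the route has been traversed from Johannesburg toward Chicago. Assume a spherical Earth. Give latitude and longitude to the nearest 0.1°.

≈ lat 29.9°, lon -44.5°

The haversine formula gives a central angle δ ≈ 2.194 rad (125.7°) between the endpoints.
Interpolate at f = 0.71 with slerp weights a = sin((1−f)δ)/sin δ ≈ 0.732, b = sin(fδ)/sin δ ≈ 1.231.
p = a·p₁ + b·p₂ ≈ (0.618, -0.607, 0.499); φ = arcsin(p_z) ≈ 29.95°, λ = atan2(p_y, p_x) ≈ -44.51°.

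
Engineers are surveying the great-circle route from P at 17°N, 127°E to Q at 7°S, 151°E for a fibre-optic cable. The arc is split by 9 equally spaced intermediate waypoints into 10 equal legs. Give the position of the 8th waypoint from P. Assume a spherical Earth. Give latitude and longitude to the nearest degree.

≈ 2°S, 146°E

Write both endpoints as unit vectors p₁, p₂ with components (cos φ cos λ, cos φ sin λ, sin φ).
The central angle between the endpoints is δ = arccos(p₁·p₂) ≈ 0.589 rad (33.7°).
Interpolate at f = 8/10 with slerp weights a = sin((1−f)δ)/sin δ ≈ 0.212, b = sin(fδ)/sin δ ≈ 0.817.
p = a·p₁ + b·p₂ ≈ (-0.831, 0.555, -0.038); φ = arcsin(p_z) ≈ -2.16°, λ = atan2(p_y, p_x) ≈ 146.28°.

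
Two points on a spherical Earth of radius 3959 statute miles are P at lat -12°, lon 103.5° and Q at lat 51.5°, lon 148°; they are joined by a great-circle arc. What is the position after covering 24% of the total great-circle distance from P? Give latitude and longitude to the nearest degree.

≈ lat 4°, lon 111°

Write both endpoints as unit vectors p₁, p₂ with components (cos φ cos λ, cos φ sin λ, sin φ).
The central angle between the endpoints is δ = arccos(p₁·p₂) ≈ 1.296 rad (74.2°).
Interpolate at f = 0.24 with slerp weights a = sin((1−f)δ)/sin δ ≈ 0.866, b = sin(fδ)/sin δ ≈ 0.318.
p = a·p₁ + b·p₂ ≈ (-0.366, 0.928, 0.069); φ = arcsin(p_z) ≈ 3.95°, λ = atan2(p_y, p_x) ≈ 111.49°.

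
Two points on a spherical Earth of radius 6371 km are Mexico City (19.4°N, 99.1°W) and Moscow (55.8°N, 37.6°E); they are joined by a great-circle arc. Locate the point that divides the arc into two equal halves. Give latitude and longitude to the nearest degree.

≈ 60°N, 63°W

The haversine formula gives a central angle δ ≈ 1.682 rad (96.4°) between the endpoints.
Interpolate at f = 1/2 with slerp weights a = sin((1−f)δ)/sin δ ≈ 0.750, b = sin(fδ)/sin δ ≈ 0.750.
p = a·p₁ + b·p₂ ≈ (0.222, -0.441, 0.869); φ = arcsin(p_z) ≈ 60.39°, λ = atan2(p_y, p_x) ≈ -63.28°.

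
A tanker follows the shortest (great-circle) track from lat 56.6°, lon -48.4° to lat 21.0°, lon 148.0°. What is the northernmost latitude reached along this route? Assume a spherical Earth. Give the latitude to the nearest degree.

≈ 81°

The great circle lies in the plane with unit normal n̂ = (p₁ × p₂)/|p₁ × p₂|.
Here n̂_z ≈ -0.148; the vertex latitude is φ_max = arccos|n̂_z| ≈ 81.5°.
Check via Clairaut: cos φ_max = |cos φ₁| · sin C = cos(56.6°)·sin(15.6°) ≈ 0.148, again giving ≈ 81.5°.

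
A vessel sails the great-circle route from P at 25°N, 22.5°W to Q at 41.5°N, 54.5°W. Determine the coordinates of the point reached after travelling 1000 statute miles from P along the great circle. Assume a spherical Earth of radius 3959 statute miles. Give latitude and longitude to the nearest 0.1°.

The haversine formula gives a central angle δ ≈ 0.544 rad (31.2°) between the endpoints. The total great-circle distance is δ·R ≈ 0.544 × 3959 ≈ 2153 mi, so the target fraction is f = 1000/2153 ≈ 0.464.
Interpolate at f ≈ 0.464 with slerp weights a = sin((1−f)δ)/sin δ ≈ 0.555, b = sin(fδ)/sin δ ≈ 0.483.
p = a·p₁ + b·p₂ ≈ (0.675, -0.487, 0.555); φ = arcsin(p_z) ≈ 33.68°, λ = atan2(p_y, p_x) ≈ -35.82°.

≈ 33.7°N, 35.8°W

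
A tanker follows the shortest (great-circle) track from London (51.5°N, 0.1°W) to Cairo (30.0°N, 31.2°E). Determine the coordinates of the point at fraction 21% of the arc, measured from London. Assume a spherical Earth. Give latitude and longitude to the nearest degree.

From cos δ = sin φ₁ sin φ₂ + cos φ₁ cos φ₂ cos Δλ, the central angle is δ ≈ 0.551 rad (31.6°).
Interpolate at f = 0.21 with slerp weights a = sin((1−f)δ)/sin δ ≈ 0.805, b = sin(fδ)/sin δ ≈ 0.221.
p = a·p₁ + b·p₂ ≈ (0.665, 0.098, 0.741); φ = arcsin(p_z) ≈ 47.78°, λ = atan2(p_y, p_x) ≈ 8.39°.

≈ 48°N, 8°E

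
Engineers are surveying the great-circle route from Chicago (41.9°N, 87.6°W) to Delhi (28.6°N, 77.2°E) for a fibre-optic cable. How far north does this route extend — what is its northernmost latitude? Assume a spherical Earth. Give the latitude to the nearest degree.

The great circle lies in the plane with unit normal n̂ = (p₁ × p₂)/|p₁ × p₂|.
Here n̂_z ≈ +0.180; the vertex latitude is φ_max = arccos|n̂_z| ≈ 79.6°.
Check via Clairaut: cos φ_max = |cos φ₁| · sin C = cos(41.9°)·sin(14.0°) ≈ 0.180, again giving ≈ 79.6°.

≈ 80°N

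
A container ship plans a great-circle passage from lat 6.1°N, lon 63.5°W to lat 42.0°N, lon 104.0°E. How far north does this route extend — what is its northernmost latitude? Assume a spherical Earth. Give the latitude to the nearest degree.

The great circle lies in the plane with unit normal n̂ = (p₁ × p₂)/|p₁ × p₂|.
Here n̂_z ≈ +0.211; the vertex latitude is φ_max = arccos|n̂_z| ≈ 77.8°.
Check via Clairaut: cos φ_max = |cos φ₁| · sin C = cos(6.1°)·sin(12.2°) ≈ 0.211, again giving ≈ 77.8°.

≈ 78°N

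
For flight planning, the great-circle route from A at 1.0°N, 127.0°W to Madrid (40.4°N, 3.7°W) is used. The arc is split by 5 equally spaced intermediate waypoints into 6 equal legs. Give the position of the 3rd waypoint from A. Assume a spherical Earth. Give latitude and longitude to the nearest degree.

From cos δ = sin φ₁ sin φ₂ + cos φ₁ cos φ₂ cos Δλ, the central angle is δ ≈ 1.990 rad (114.0°).
Interpolate at f = 3/6 with slerp weights a = sin((1−f)δ)/sin δ ≈ 0.918, b = sin(fδ)/sin δ ≈ 0.918.
p = a·p₁ + b·p₂ ≈ (0.145, -0.778, 0.611); φ = arcsin(p_z) ≈ 37.66°, λ = atan2(p_y, p_x) ≈ -79.43°.

≈ 38°N, 79°W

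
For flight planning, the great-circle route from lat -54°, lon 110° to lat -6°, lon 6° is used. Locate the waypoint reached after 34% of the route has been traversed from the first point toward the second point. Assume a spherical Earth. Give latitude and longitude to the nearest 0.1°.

≈ lat -50.1°, lon 57.6°

From cos δ = sin φ₁ sin φ₂ + cos φ₁ cos φ₂ cos Δλ, the central angle is δ ≈ 1.628 rad (93.3°).
Interpolate at f = 0.34 with slerp weights a = sin((1−f)δ)/sin δ ≈ 0.881, b = sin(fδ)/sin δ ≈ 0.526.
p = a·p₁ + b·p₂ ≈ (0.344, 0.541, -0.768); φ = arcsin(p_z) ≈ -50.13°, λ = atan2(p_y, p_x) ≈ 57.58°.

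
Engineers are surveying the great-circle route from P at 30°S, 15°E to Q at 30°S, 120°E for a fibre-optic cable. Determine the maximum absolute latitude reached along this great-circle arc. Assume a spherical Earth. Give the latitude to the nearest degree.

≈ 43°S

The great circle lies in the plane with unit normal n̂ = (p₁ × p₂)/|p₁ × p₂|.
Here n̂_z ≈ +0.726; the vertex latitude is φ_max = arccos|n̂_z| ≈ 43.5°.
Check via Clairaut: cos φ_max = |cos φ₁| · sin C = cos(30.0°)·sin(123.1°) ≈ 0.726, again giving ≈ 43.5°.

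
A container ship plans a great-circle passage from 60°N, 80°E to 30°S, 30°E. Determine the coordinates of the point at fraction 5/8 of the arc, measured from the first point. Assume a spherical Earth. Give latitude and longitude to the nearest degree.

≈ 5°N, 44°E

The haversine formula gives a central angle δ ≈ 1.726 rad (98.9°) between the endpoints.
Interpolate at f = 5/8 with slerp weights a = sin((1−f)δ)/sin δ ≈ 0.610, b = sin(fδ)/sin δ ≈ 0.892.
p = a·p₁ + b·p₂ ≈ (0.722, 0.687, 0.083); φ = arcsin(p_z) ≈ 4.73°, λ = atan2(p_y, p_x) ≈ 43.57°.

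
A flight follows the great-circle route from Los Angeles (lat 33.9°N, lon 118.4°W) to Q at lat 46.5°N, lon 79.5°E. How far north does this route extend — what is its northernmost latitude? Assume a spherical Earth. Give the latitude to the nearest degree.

The great circle lies in the plane with unit normal n̂ = (p₁ × p₂)/|p₁ × p₂|.
Here n̂_z ≈ -0.177; the vertex latitude is φ_max = arccos|n̂_z| ≈ 79.8°.

≈ 80°N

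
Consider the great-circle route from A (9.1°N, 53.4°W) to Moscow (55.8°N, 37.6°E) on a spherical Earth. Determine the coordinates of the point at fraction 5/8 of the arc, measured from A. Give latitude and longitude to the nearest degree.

Convert each endpoint to a unit vector on the sphere (x = cos φ cos λ, y = cos φ sin λ, z = sin φ).
The central angle between the endpoints is δ = arccos(p₁·p₂) ≈ 1.449 rad (83.0°).
Interpolate at f = 5/8 with slerp weights a = sin((1−f)δ)/sin δ ≈ 0.521, b = sin(fδ)/sin δ ≈ 0.793.
p = a·p₁ + b·p₂ ≈ (0.660, -0.141, 0.738); φ = arcsin(p_z) ≈ 47.57°, λ = atan2(p_y, p_x) ≈ -12.07°.

≈ (48°N, 12°W)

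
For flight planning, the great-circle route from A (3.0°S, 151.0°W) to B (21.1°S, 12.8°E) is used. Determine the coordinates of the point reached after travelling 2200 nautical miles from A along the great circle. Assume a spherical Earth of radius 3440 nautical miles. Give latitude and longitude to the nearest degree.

Convert each endpoint to a unit vector on the sphere (x = cos φ cos λ, y = cos φ sin λ, z = sin φ).
The central angle between the endpoints is δ = arccos(p₁·p₂) ≈ 2.638 rad (151.1°). The total great-circle distance is δ·R ≈ 2.638 × 3440 ≈ 9075 nmi, so the target fraction is f = 2200/9075 ≈ 0.242.
Interpolate at f ≈ 0.242 with slerp weights a = sin((1−f)δ)/sin δ ≈ 1.886, b = sin(fδ)/sin δ ≈ 1.237.
p = a·p₁ + b·p₂ ≈ (-0.522, -0.657, -0.544); φ = arcsin(p_z) ≈ -32.95°, λ = atan2(p_y, p_x) ≈ -128.44°.

≈ (33°S, 128°W)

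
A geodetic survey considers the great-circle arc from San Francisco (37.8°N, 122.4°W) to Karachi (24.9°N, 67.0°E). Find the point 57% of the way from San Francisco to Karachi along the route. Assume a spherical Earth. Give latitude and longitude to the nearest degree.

Write both endpoints as unit vectors p₁, p₂ with components (cos φ cos λ, cos φ sin λ, sin φ).
The central angle between the endpoints is δ = arccos(p₁·p₂) ≈ 2.036 rad (116.7°).
Interpolate at f = 0.57 with slerp weights a = sin((1−f)δ)/sin δ ≈ 0.860, b = sin(fδ)/sin δ ≈ 1.026.
p = a·p₁ + b·p₂ ≈ (-0.000, 0.284, 0.959); φ = arcsin(p_z) ≈ 73.53°, λ = atan2(p_y, p_x) ≈ 90.03°.

≈ (74°N, 90°E)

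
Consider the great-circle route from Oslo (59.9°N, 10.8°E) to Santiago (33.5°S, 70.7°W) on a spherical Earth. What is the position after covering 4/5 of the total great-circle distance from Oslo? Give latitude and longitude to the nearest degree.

≈ 14°S, 58°W

The haversine formula gives a central angle δ ≈ 2.000 rad (114.6°) between the endpoints.
Interpolate at f = 4/5 with slerp weights a = sin((1−f)δ)/sin δ ≈ 0.428, b = sin(fδ)/sin δ ≈ 1.099.
p = a·p₁ + b·p₂ ≈ (0.514, -0.825, -0.236); φ = arcsin(p_z) ≈ -13.67°, λ = atan2(p_y, p_x) ≈ -58.08°.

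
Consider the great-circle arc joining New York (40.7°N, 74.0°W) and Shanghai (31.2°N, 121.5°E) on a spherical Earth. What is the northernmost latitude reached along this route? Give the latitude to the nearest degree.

The great circle lies in the plane with unit normal n̂ = (p₁ × p₂)/|p₁ × p₂|.
Here n̂_z ≈ -0.181; the vertex latitude is φ_max = arccos|n̂_z| ≈ 79.6°.

≈ 80°N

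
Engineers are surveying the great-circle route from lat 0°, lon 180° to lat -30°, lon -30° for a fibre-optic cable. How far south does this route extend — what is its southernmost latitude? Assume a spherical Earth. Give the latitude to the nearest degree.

The great circle lies in the plane with unit normal n̂ = (p₁ × p₂)/|p₁ × p₂|.
Here n̂_z ≈ +0.655; the vertex latitude is φ_max = arccos|n̂_z| ≈ 49.1°.
Check via Clairaut: cos φ_max = |cos φ₁| · sin C = cos(0.0°)·sin(139.1°) ≈ 0.655, again giving ≈ 49.1°.

≈ -49°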